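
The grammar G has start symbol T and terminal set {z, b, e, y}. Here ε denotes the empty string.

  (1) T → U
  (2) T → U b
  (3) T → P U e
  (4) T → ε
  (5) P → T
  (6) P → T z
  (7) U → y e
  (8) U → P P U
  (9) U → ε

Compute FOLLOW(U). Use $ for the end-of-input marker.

{$, b, e, y, z}

FIRST(T) = {ε, b, e, y, z}  (via U, U b, P U e)
FIRST(P) = {ε, b, e, y, z}  (via T, T z)
FIRST(U) = {ε, b, e, y, z}  (via P P U)
FOLLOW(T) includes $ since T is the start symbol.
FOLLOW(T): in P→T, the suffix after T is empty, so FOLLOW(T) ⊇ FOLLOW(P) = {$, b, e, y, z}; in P→T z, T is followed by z with FIRST {z}. Thus FOLLOW(T) = {$, b, e, y, z}.
FOLLOW(U): in T→U, the suffix after U is empty, so FOLLOW(U) ⊇ FOLLOW(T) = {$, b, e, y, z}; in T→U b, U is followed by b with FIRST {b}; in T→P U e, U is followed by e with FIRST {e}; in U→P P U, the suffix after U is empty (adds nothing new). Thus FOLLOW(U) = {$, b, e, y, z}.
FOLLOW(P): in T→P U e, P is followed by U e with FIRST {b, e, y, z}; in U→P P U (occurrence 1), P is followed by P U with FIRST {ε, b, e, y, z}; in U→P P U (occurrence 1), the suffix after P is nullable, so FOLLOW(P) ⊇ FOLLOW(U) = {$, b, e, y, z}; in U→P P U (occurrence 2), P is followed by U with FIRST {ε, b, e, y, z}; in U→P P U (occurrence 2), the suffix after P is nullable, so FOLLOW(P) ⊇ FOLLOW(U) = {$, b, e, y, z}. Thus FOLLOW(P) = {$, b, e, y, z}.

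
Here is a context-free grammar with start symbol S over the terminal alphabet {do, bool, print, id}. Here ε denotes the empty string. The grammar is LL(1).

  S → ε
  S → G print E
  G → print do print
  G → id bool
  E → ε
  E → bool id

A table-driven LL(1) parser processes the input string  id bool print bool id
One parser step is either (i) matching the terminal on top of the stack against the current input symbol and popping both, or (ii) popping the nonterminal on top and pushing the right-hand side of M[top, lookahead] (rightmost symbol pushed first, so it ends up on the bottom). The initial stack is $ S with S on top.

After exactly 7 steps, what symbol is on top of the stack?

step 1: stack=$ S  input=id bool print bool id $  — expand S → G print E
step 2: stack=$ E print G  input=id bool print bool id $  — expand G → id bool
step 3: stack=$ E print bool id  input=id bool print bool id $  — match id
step 4: stack=$ E print bool  input=bool print bool id $  — match bool
step 5: stack=$ E print  input=print bool id $  — match print
step 6: stack=$ E  input=bool id $  — expand E → bool id
step 7: stack=$ id bool  input=bool id $  — match bool
Stack after step 7: $ id (top = id).

id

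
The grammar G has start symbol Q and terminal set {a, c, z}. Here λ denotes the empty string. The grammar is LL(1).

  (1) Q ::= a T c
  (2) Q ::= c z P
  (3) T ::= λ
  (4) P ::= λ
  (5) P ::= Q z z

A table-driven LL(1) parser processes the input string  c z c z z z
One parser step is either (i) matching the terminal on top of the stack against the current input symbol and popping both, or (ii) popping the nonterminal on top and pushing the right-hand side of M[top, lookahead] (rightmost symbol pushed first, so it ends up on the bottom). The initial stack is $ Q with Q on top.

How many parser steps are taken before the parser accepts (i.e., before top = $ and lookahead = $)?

10

step 1: stack=$ Q  input=c z c z z z $  — expand Q ::= c z P
step 2: stack=$ P z c  input=c z c z z z $  — match c
step 3: stack=$ P z  input=z c z z z $  — match z
step 4: stack=$ P  input=c z z z $  — expand P ::= Q z z
step 5: stack=$ z z Q  input=c z z z $  — expand Q ::= c z P
step 6: stack=$ z z P z c  input=c z z z $  — match c
step 7: stack=$ z z P z  input=z z z $  — match z
step 8: stack=$ z z P  input=z z $  — expand P ::= λ
step 9: stack=$ z z  input=z z $  — match z
step 10: stack=$ z  input=z $  — match z
Accept reached after 10 steps.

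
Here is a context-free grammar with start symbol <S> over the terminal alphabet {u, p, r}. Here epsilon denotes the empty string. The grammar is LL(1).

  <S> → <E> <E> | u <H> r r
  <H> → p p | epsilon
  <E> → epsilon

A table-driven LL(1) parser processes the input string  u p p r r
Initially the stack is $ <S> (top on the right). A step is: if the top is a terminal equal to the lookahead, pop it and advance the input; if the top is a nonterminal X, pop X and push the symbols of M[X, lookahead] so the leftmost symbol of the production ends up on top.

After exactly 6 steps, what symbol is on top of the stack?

r

step 1: stack=$ <S>  input=u p p r r $  — expand <S> → u <H> r r
step 2: stack=$ r r <H> u  input=u p p r r $  — match u
step 3: stack=$ r r <H>  input=p p r r $  — expand <H> → p p
step 4: stack=$ r r p p  input=p p r r $  — match p
step 5: stack=$ r r p  input=p r r $  — match p
step 6: stack=$ r r  input=r r $  — match r
Stack after step 6: $ r (top = r).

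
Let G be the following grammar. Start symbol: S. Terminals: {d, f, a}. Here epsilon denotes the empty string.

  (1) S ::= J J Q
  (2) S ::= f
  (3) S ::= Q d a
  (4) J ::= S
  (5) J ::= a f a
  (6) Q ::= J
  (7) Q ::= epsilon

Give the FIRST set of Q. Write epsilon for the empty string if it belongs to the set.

FIRST(S) = {a, d, f}  (via J J Q, Q d a)
FIRST(J) = {a, d, f}  (via S)
FIRST(Q) = {epsilon, a, d, f}  (via J)

{epsilon, a, d, f}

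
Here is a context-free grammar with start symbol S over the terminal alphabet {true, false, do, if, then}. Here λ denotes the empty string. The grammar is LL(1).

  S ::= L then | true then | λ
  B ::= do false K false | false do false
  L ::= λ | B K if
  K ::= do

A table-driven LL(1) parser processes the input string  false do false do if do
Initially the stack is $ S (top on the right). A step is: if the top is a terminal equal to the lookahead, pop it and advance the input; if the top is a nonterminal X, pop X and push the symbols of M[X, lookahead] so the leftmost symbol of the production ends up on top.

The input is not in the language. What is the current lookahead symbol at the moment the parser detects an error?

step 1: stack=$ S  input=false do false do if do $  — expand S ::= L then
step 2: stack=$ then L  input=false do false do if do $  — expand L ::= B K if
step 3: stack=$ then if K B  input=false do false do if do $  — expand B ::= false do false
step 4: stack=$ then if K false do false  input=false do false do if do $  — match false
step 5: stack=$ then if K false do  input=do false do if do $  — match do
step 6: stack=$ then if K false  input=false do if do $  — match false
step 7: stack=$ then if K  input=do if do $  — expand K ::= do
step 8: stack=$ then if do  input=do if do $  — match do
step 9: stack=$ then if  input=if do $  — match if
step 10: stack=$ then  input=do $  — error: top is terminal then but lookahead is do

do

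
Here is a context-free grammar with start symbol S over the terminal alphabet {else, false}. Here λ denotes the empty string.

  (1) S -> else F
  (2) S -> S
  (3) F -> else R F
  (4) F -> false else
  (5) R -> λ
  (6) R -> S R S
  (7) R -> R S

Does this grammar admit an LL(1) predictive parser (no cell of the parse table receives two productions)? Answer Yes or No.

FIRST(S) = {else}
FIRST(F) = {else, false}
FIRST(R) = {λ, else}
FOLLOW(S) = {$, else, false}
FOLLOW(F) = {$, else, false}
FOLLOW(R) = {else, false}
Cell M[R, else] receives both R -> λ and R -> S R S and R -> R S — the grammar is not LL(1).

No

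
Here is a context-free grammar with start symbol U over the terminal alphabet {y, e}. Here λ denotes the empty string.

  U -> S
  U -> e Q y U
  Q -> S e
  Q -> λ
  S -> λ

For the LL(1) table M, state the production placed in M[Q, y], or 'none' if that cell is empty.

FIRST(S): from S->λ we get {λ}. So FIRST(S) = {λ}.
FIRST(U): from U->S we get {λ}; from U->e Q y U we get {e}. So FIRST(U) = {λ, e}.
FIRST(Q): from Q->S e we get {e}; from Q->λ we get {λ}. So FIRST(Q) = {λ, e}.
FOLLOW(U) includes $ since U is the start symbol.
FOLLOW(Q): in U->e Q y U, Q is followed by y U with FIRST {y}. Thus FOLLOW(Q) = {y}.
For Q -> S e: FIRST(S e) = {e}, so it goes in M[Q, t] for t ∈ {e}.
For Q -> λ: FIRST(λ) = {λ}, so it goes in M[Q, t] for t ∈ {}; since λ ∈ FIRST, also for every t ∈ FOLLOW(Q) = {y}.

Q -> λ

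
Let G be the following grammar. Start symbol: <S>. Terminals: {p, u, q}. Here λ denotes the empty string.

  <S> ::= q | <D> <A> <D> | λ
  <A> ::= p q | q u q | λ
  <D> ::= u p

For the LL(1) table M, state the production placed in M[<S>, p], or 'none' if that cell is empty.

FIRST(<A>) = {λ, p, q}
FIRST(<D>) = {u}
FIRST(<S>) = {λ, q, u}  (via <D> <A> <D>)
FOLLOW(<S>) includes $ since <S> is the start symbol.
FOLLOW(<S>): <S> appears on no right-hand side. Thus FOLLOW(<S>) = {$}.
For <S> ::= q: FIRST(q) = {q}, so it goes in M[<S>, t] for t ∈ {q}.
For <S> ::= <D> <A> <D>: FIRST(<D> <A> <D>) = {u}, so it goes in M[<S>, t] for t ∈ {u}.
For <S> ::= λ: FIRST(λ) = {λ}, so it goes in M[<S>, t] for t ∈ {}; since λ ∈ FIRST, also for every t ∈ FOLLOW(<S>) = {$}.
None of these place a production in M[<S>, p].

none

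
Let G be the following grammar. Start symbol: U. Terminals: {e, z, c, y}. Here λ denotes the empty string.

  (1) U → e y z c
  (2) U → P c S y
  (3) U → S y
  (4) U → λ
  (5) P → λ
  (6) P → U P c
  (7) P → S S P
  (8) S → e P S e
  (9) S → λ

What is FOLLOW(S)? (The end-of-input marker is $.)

FIRST(S): from S→e P S e we get {e}; from S→λ we get {λ}. So FIRST(S) = {λ, e}.
FIRST(U): from U→e y z c we get {e}; from U→P c S y we get {c, e, y}; from U→S y we get {e, y}; from U→λ we get {λ}. So FIRST(U) = {λ, c, e, y}.
FIRST(P): from P→λ we get {λ}; from P→U P c we get {c, e, y}; from P→S S P we get {λ, c, e, y}. So FIRST(P) = {λ, c, e, y}.
FOLLOW(U) includes $ since U is the start symbol.
FOLLOW(U): in P→U P c, U is followed by P c with FIRST {c, e, y}. Thus FOLLOW(U) = {$, c, e, y}.
FOLLOW(P): in U→P c S y, P is followed by c S y with FIRST {c}; in P→U P c, P is followed by c with FIRST {c}; in P→S S P, the suffix after P is empty (adds nothing new); in S→e P S e, P is followed by S e with FIRST {e}. Thus FOLLOW(P) = {c, e}.
FOLLOW(S): in U→P c S y, S is followed by y with FIRST {y}; in U→S y, S is followed by y with FIRST {y}; in P→S S P (occurrence 1), S is followed by S P with FIRST {λ, c, e, y}; in P→S S P (occurrence 1), the suffix after S is nullable, so FOLLOW(S) ⊇ FOLLOW(P) = {c, e}; in P→S S P (occurrence 2), S is followed by P with FIRST {λ, c, e, y}; in P→S S P (occurrence 2), the suffix after S is nullable, so FOLLOW(S) ⊇ FOLLOW(P) = {c, e}; in S→e P S e, S is followed by e with FIRST {e}. Thus FOLLOW(S) = {c, e, y}.

{c, e, y}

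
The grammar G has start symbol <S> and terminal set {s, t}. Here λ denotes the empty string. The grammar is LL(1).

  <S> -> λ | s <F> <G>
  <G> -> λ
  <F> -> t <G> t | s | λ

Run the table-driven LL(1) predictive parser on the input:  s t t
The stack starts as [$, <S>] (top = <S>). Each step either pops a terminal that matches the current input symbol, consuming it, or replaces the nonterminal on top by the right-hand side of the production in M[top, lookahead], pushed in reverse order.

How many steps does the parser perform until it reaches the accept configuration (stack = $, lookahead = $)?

7

step 1: stack=$ <S>  input=s t t $  — expand <S> -> s <F> <G>
step 2: stack=$ <G> <F> s  input=s t t $  — match s
step 3: stack=$ <G> <F>  input=t t $  — expand <F> -> t <G> t
step 4: stack=$ <G> t <G> t  input=t t $  — match t
step 5: stack=$ <G> t <G>  input=t $  — expand <G> -> λ
step 6: stack=$ <G> t  input=t $  — match t
step 7: stack=$ <G>  input=$  — expand <G> -> λ
Accept reached after 7 steps.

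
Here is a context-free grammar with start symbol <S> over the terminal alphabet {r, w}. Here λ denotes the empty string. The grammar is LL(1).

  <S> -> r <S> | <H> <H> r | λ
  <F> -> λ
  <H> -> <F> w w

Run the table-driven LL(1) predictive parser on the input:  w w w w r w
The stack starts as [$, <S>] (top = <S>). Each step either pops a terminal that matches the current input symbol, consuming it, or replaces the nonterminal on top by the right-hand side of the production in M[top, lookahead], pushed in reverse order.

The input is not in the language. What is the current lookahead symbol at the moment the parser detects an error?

w

      Stack            Input          Action
   1  $ <S>            w w w w r w $  expand <S> -> <H> <H> r
   2  $ r <H> <H>      w w w w r w $  expand <H> -> <F> w w
   3  $ r <H> w w <F>  w w w w r w $  expand <F> -> λ
   4  $ r <H> w w      w w w w r w $  match w
   5  $ r <H> w        w w w r w $    match w
   6  $ r <H>          w w r w $      expand <H> -> <F> w w
   7  $ r w w <F>      w w r w $      expand <F> -> λ
   8  $ r w w          w w r w $      match w
   9  $ r w            w r w $        match w
  10  $ r              r w $          match r
  11  $                w $            error: stack empty but input remains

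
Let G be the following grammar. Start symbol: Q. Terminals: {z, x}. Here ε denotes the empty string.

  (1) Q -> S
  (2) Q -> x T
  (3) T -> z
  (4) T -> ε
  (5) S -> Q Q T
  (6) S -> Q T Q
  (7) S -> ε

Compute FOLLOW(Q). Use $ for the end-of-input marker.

{$, x, z}

FIRST(T) = {ε, z}
FIRST(Q) = {ε, x, z}  (via S)
FIRST(S) = {ε, x, z}  (via Q Q T, Q T Q)
FOLLOW(Q) includes $ since Q is the start symbol.
FOLLOW(Q): in S->Q Q T (occurrence 1), Q is followed by Q T with FIRST {ε, x, z}; in S->Q Q T (occurrence 1), the suffix after Q is nullable, so FOLLOW(Q) ⊇ FOLLOW(S) = {$, x, z}; in S->Q Q T (occurrence 2), Q is followed by T with FIRST {ε, z}; in S->Q Q T (occurrence 2), the suffix after Q is nullable, so FOLLOW(Q) ⊇ FOLLOW(S) = {$, x, z}; in S->Q T Q (occurrence 1), Q is followed by T Q with FIRST {ε, x, z}; in S->Q T Q (occurrence 1), the suffix after Q is nullable, so FOLLOW(Q) ⊇ FOLLOW(S) = {$, x, z}; in S->Q T Q (occurrence 2), the suffix after Q is empty, so FOLLOW(Q) ⊇ FOLLOW(S) = {$, x, z}. Thus FOLLOW(Q) = {$, x, z}.
FOLLOW(S): in Q->S, the suffix after S is empty, so FOLLOW(S) ⊇ FOLLOW(Q) = {$, x, z}. Thus FOLLOW(S) = {$, x, z}.
FOLLOW(T): in Q->x T, the suffix after T is empty, so FOLLOW(T) ⊇ FOLLOW(Q) = {$, x, z}; in S->Q Q T, the suffix after T is empty, so FOLLOW(T) ⊇ FOLLOW(S) = {$, x, z}; in S->Q T Q, T is followed by Q with FIRST {ε, x, z}; in S->Q T Q, the suffix after T is nullable, so FOLLOW(T) ⊇ FOLLOW(S) = {$, x, z}. Thus FOLLOW(T) = {$, x, z}.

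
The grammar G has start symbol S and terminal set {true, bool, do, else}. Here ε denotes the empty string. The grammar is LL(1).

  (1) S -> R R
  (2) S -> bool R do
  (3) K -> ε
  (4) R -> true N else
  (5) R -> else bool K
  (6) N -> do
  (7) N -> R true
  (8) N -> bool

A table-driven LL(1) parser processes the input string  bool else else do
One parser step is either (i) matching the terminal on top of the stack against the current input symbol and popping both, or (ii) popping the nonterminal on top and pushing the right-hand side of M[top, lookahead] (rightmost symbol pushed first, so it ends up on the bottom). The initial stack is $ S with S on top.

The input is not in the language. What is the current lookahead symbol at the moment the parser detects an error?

else

     Stack             Input                Action
  1  $ S               bool else else do $  expand S -> bool R do
  2  $ do R bool       bool else else do $  match bool
  3  $ do R            else else do $       expand R -> else bool K
  4  $ do K bool else  else else do $       match else
  5  $ do K bool       else do $            error: top is terminal bool but lookahead is else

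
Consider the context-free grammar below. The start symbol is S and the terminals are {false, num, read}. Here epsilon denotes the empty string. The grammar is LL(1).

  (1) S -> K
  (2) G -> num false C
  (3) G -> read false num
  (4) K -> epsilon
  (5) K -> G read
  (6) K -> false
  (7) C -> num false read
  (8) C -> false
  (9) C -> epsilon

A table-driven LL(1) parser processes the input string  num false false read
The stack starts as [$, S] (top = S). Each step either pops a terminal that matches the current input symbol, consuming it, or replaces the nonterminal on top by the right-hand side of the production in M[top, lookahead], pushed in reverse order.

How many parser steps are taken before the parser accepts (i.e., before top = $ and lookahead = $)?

8

     Stack               Input                   Action
  1  $ S                 num false false read $  expand S -> K
  2  $ K                 num false false read $  expand K -> G read
  3  $ read G            num false false read $  expand G -> num false C
  4  $ read C false num  num false false read $  match num
  5  $ read C false      false false read $      match false
  6  $ read C            false read $            expand C -> false
  7  $ read false        false read $            match false
  8  $ read              read $                  match read
Accept reached after 8 steps.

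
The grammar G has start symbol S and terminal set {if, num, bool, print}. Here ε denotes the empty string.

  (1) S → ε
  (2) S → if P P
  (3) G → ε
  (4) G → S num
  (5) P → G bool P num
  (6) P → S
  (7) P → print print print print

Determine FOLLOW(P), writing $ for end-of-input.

{$, bool, if, num, print}

FIRST(S) = {ε, if}
FIRST(G) = {ε, if, num}  (via S num)
FIRST(P) = {ε, bool, if, num, print}  (via G bool P num, S)
FOLLOW(S) includes $ since S is the start symbol.
FOLLOW(G): in P→G bool P num, G is followed by bool P num with FIRST {bool}. Thus FOLLOW(G) = {bool}.
FOLLOW(S): in G→S num, S is followed by num with FIRST {num}; in P→S, the suffix after S is empty, so FOLLOW(S) ⊇ FOLLOW(P) = {$, bool, if, num, print}. Thus FOLLOW(S) = {$, bool, if, num, print}.
FOLLOW(P): in S→if P P (occurrence 1), P is followed by P with FIRST {ε, bool, if, num, print}; in S→if P P (occurrence 1), the suffix after P is nullable, so FOLLOW(P) ⊇ FOLLOW(S) = {$, bool, if, num, print}; in S→if P P (occurrence 2), the suffix after P is empty, so FOLLOW(P) ⊇ FOLLOW(S) = {$, bool, if, num, print}; in P→G bool P num, P is followed by num with FIRST {num}. Thus FOLLOW(P) = {$, bool, if, num, print}.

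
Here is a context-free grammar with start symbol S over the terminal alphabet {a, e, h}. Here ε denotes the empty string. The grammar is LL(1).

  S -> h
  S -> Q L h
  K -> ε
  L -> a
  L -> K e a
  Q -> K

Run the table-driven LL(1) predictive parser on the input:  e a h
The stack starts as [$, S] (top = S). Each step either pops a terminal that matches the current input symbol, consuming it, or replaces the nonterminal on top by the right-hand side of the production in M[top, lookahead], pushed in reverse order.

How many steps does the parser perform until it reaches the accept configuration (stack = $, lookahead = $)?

8

     Stack      Input    Action
  1  $ S        e a h $  expand S -> Q L h
  2  $ h L Q    e a h $  expand Q -> K
  3  $ h L K    e a h $  expand K -> ε
  4  $ h L      e a h $  expand L -> K e a
  5  $ h a e K  e a h $  expand K -> ε
  6  $ h a e    e a h $  match e
  7  $ h a      a h $    match a
  8  $ h        h $      match h
Accept reached after 8 steps.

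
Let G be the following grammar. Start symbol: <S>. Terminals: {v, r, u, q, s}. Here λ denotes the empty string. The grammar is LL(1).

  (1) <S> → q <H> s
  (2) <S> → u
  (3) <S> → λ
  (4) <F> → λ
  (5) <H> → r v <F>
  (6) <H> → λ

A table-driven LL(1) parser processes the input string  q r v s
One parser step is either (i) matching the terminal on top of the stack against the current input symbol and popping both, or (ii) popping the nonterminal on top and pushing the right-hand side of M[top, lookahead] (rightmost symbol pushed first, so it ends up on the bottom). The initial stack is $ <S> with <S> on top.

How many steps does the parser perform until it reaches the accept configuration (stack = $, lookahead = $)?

step 1: stack=$ <S>  input=q r v s $  — expand <S> → q <H> s
step 2: stack=$ s <H> q  input=q r v s $  — match q
step 3: stack=$ s <H>  input=r v s $  — expand <H> → r v <F>
step 4: stack=$ s <F> v r  input=r v s $  — match r
step 5: stack=$ s <F> v  input=v s $  — match v
step 6: stack=$ s <F>  input=s $  — expand <F> → λ
step 7: stack=$ s  input=s $  — match s
Accept reached after 7 steps.

7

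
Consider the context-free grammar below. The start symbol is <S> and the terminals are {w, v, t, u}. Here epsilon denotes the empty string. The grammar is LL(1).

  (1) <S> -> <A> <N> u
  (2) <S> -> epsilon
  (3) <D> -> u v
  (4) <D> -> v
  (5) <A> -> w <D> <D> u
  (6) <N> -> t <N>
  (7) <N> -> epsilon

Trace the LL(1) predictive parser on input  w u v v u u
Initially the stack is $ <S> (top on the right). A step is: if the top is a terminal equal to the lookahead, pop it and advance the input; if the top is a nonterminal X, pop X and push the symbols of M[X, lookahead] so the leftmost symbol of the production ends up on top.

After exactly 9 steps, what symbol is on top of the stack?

     Stack                Input          Action
  1  $ <S>                w u v v u u $  expand <S> -> <A> <N> u
  2  $ u <N> <A>          w u v v u u $  expand <A> -> w <D> <D> u
  3  $ u <N> u <D> <D> w  w u v v u u $  match w
  4  $ u <N> u <D> <D>    u v v u u $    expand <D> -> u v
  5  $ u <N> u <D> v u    u v v u u $    match u
  6  $ u <N> u <D> v      v v u u $      match v
  7  $ u <N> u <D>        v u u $        expand <D> -> v
  8  $ u <N> u v          v u u $        match v
  9  $ u <N> u            u u $          match u
Stack after step 9: $ u <N> (top = <N>).

<N>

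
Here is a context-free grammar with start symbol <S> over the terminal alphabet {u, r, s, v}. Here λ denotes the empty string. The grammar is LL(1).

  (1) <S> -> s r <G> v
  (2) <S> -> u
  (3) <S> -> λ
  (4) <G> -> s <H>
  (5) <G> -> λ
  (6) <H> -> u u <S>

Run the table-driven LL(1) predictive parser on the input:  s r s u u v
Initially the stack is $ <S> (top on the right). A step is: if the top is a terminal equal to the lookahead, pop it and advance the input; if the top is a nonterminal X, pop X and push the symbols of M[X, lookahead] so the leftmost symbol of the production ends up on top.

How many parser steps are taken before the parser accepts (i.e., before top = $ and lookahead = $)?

      Stack        Input          Action
   1  $ <S>        s r s u u v $  expand <S> -> s r <G> v
   2  $ v <G> r s  s r s u u v $  match s
   3  $ v <G> r    r s u u v $    match r
   4  $ v <G>      s u u v $      expand <G> -> s <H>
   5  $ v <H> s    s u u v $      match s
   6  $ v <H>      u u v $        expand <H> -> u u <S>
   7  $ v <S> u u  u u v $        match u
   8  $ v <S> u    u v $          match u
   9  $ v <S>      v $            expand <S> -> λ
  10  $ v          v $            match v
Accept reached after 10 steps.

10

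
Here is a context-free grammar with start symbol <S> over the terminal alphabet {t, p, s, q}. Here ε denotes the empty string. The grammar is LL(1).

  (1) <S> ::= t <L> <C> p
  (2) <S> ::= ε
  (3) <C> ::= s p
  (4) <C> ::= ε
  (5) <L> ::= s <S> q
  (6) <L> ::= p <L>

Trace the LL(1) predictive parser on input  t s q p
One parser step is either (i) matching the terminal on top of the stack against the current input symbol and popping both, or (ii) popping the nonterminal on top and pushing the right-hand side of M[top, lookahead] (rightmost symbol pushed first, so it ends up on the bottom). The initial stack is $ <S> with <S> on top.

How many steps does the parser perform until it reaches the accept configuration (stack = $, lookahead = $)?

8

     Stack            Input      Action
  1  $ <S>            t s q p $  expand <S> ::= t <L> <C> p
  2  $ p <C> <L> t    t s q p $  match t
  3  $ p <C> <L>      s q p $    expand <L> ::= s <S> q
  4  $ p <C> q <S> s  s q p $    match s
  5  $ p <C> q <S>    q p $      expand <S> ::= ε
  6  $ p <C> q        q p $      match q
  7  $ p <C>          p $        expand <C> ::= ε
  8  $ p              p $        match p
Accept reached after 8 steps.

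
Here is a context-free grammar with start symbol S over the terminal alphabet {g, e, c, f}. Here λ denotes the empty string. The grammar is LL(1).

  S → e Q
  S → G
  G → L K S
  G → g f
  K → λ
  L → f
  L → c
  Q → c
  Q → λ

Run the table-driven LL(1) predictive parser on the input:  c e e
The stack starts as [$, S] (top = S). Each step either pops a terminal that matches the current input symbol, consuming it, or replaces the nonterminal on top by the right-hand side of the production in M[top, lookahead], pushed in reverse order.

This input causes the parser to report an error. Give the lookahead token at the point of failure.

e

     Stack    Input    Action
  1  $ S      c e e $  expand S → G
  2  $ G      c e e $  expand G → L K S
  3  $ S K L  c e e $  expand L → c
  4  $ S K c  c e e $  match c
  5  $ S K    e e $    expand K → λ
  6  $ S      e e $    expand S → e Q
  7  $ Q e    e e $    match e
  8  $ Q      e $      error: M[Q, e] is empty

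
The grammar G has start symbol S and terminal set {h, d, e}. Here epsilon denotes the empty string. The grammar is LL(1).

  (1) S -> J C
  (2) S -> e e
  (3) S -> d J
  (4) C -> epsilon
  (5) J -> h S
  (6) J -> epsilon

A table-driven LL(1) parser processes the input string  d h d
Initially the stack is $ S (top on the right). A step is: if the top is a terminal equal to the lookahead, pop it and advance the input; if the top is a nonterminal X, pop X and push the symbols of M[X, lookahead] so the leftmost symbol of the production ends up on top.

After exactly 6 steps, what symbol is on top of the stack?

J

step 1: stack=$ S  input=d h d $  — expand S -> d J
step 2: stack=$ J d  input=d h d $  — match d
step 3: stack=$ J  input=h d $  — expand J -> h S
step 4: stack=$ S h  input=h d $  — match h
step 5: stack=$ S  input=d $  — expand S -> d J
step 6: stack=$ J d  input=d $  — match d
Stack after step 6: $ J (top = J).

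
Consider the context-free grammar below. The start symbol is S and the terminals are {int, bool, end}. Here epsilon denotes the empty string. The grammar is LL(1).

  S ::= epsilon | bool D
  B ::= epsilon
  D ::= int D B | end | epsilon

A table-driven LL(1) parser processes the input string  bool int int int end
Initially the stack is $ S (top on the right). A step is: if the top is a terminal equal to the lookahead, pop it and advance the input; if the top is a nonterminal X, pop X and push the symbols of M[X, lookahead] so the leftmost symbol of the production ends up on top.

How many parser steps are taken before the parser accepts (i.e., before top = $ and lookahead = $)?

      Stack          Input                   Action
   1  $ S            bool int int int end $  expand S ::= bool D
   2  $ D bool       bool int int int end $  match bool
   3  $ D            int int int end $       expand D ::= int D B
   4  $ B D int      int int int end $       match int
   5  $ B D          int int end $           expand D ::= int D B
   6  $ B B D int    int int end $           match int
   7  $ B B D        int end $               expand D ::= int D B
   8  $ B B B D int  int end $               match int
   9  $ B B B D      end $                   expand D ::= end
  10  $ B B B end    end $                   match end
  11  $ B B B        $                       expand B ::= epsilon
  12  $ B B          $                       expand B ::= epsilon
  13  $ B            $                       expand B ::= epsilon
Accept reached after 13 steps.

13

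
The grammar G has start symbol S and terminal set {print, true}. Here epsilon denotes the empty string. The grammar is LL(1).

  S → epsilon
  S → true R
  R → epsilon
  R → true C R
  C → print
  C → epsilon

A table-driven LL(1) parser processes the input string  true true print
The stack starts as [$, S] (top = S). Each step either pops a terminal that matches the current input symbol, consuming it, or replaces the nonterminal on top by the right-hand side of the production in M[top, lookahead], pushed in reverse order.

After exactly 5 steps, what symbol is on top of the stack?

step 1: stack=$ S  input=true true print $  — expand S → true R
step 2: stack=$ R true  input=true true print $  — match true
step 3: stack=$ R  input=true print $  — expand R → true C R
step 4: stack=$ R C true  input=true print $  — match true
step 5: stack=$ R C  input=print $  — expand C → print
Stack after step 5: $ R print (top = print).

print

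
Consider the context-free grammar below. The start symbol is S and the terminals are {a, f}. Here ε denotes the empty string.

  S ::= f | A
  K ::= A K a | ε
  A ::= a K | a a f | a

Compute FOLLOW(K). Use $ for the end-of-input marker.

FIRST(A) = {a}
FIRST(S) = {a, f}  (via A)
FIRST(K) = {ε, a}  (via A K a)
FOLLOW(S) includes $ since S is the start symbol.
FOLLOW(S): S appears on no right-hand side. Thus FOLLOW(S) = {$}.
FOLLOW(A): in S::=A, the suffix after A is empty, so FOLLOW(A) ⊇ FOLLOW(S) = {$}; in K::=A K a, A is followed by K a with FIRST {a}. Thus FOLLOW(A) = {$, a}.
FOLLOW(K): in K::=A K a, K is followed by a with FIRST {a}; in A::=a K, the suffix after K is empty, so FOLLOW(K) ⊇ FOLLOW(A) = {$, a}. Thus FOLLOW(K) = {$, a}.

{$, a}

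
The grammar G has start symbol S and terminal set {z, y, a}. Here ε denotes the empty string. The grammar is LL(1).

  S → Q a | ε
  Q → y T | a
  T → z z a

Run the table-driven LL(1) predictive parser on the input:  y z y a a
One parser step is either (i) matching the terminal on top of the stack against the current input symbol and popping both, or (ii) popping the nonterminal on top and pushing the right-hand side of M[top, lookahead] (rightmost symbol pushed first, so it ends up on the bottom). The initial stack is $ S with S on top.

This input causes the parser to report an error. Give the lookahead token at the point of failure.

y

step 1: stack=$ S  input=y z y a a $  — expand S → Q a
step 2: stack=$ a Q  input=y z y a a $  — expand Q → y T
step 3: stack=$ a T y  input=y z y a a $  — match y
step 4: stack=$ a T  input=z y a a $  — expand T → z z a
step 5: stack=$ a a z z  input=z y a a $  — match z
step 6: stack=$ a a z  input=y a a $  — error: top is terminal z but lookahead is y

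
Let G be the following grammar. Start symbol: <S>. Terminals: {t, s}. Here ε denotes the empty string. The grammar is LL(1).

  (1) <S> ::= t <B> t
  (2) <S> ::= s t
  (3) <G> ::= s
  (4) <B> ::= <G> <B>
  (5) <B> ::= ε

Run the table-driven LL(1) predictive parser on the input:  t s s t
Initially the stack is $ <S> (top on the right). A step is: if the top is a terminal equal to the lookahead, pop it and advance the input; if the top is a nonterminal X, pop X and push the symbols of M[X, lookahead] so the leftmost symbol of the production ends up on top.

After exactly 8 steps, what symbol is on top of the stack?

<B>

     Stack        Input      Action
  1  $ <S>        t s s t $  expand <S> ::= t <B> t
  2  $ t <B> t    t s s t $  match t
  3  $ t <B>      s s t $    expand <B> ::= <G> <B>
  4  $ t <B> <G>  s s t $    expand <G> ::= s
  5  $ t <B> s    s s t $    match s
  6  $ t <B>      s t $      expand <B> ::= <G> <B>
  7  $ t <B> <G>  s t $      expand <G> ::= s
  8  $ t <B> s    s t $      match s
Stack after step 8: $ t <B> (top = <B>).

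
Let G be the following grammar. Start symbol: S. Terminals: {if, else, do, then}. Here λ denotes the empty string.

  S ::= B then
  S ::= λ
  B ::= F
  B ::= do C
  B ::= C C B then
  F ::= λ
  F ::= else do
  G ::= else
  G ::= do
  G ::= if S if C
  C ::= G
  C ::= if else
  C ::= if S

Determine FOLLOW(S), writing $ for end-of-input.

FIRST(F) = {λ, else}
FIRST(G) = {do, else, if}
FIRST(C) = {do, else, if}  (via G)
FIRST(B) = {λ, do, else, if}  (via F, C C B then)
FIRST(S) = {λ, do, else, if, then}  (via B then)
FOLLOW(S) includes $ since S is the start symbol.
FOLLOW(B): in S::=B then, B is followed by then with FIRST {then}; in B::=C C B then, B is followed by then with FIRST {then}. Thus FOLLOW(B) = {then}.
FOLLOW(F): in B::=F, the suffix after F is empty, so FOLLOW(F) ⊇ FOLLOW(B) = {then}. Thus FOLLOW(F) = {then}.
FOLLOW(S): in G::=if S if C, S is followed by if C with FIRST {if}; in C::=if S, the suffix after S is empty, so FOLLOW(S) ⊇ FOLLOW(C) = {do, else, if, then}. Thus FOLLOW(S) = {$, do, else, if, then}.
FOLLOW(G): in C::=G, the suffix after G is empty, so FOLLOW(G) ⊇ FOLLOW(C) = {do, else, if, then}. Thus FOLLOW(G) = {do, else, if, then}.
FOLLOW(C): in B::=do C, the suffix after C is empty, so FOLLOW(C) ⊇ FOLLOW(B) = {then}; in B::=C C B then (occurrence 1), C is followed by C B then with FIRST {do, else, if}; in B::=C C B then (occurrence 2), C is followed by B then with FIRST {do, else, if, then}; in G::=if S if C, the suffix after C is empty, so FOLLOW(C) ⊇ FOLLOW(G) = {do, else, if, then}. Thus FOLLOW(C) = {do, else, if, then}.

{$, do, else, if, then}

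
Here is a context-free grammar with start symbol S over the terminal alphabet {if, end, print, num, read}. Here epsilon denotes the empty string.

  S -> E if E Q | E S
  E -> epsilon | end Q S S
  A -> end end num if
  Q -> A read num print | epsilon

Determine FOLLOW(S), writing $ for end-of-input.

{$, end, if}

FIRST(E): from E->epsilon we get {epsilon}; from E->end Q S S we get {end}. So FIRST(E) = {epsilon, end}.
FIRST(A): from A->end end num if we get {end}. So FIRST(A) = {end}.
FIRST(S): from S->E if E Q we get {end, if}; from S->E S we get {end, if}. So FIRST(S) = {end, if}.
FIRST(Q): from Q->A read num print we get {end}; from Q->epsilon we get {epsilon}. So FIRST(Q) = {epsilon, end}.
FOLLOW(S) includes $ since S is the start symbol.
FOLLOW(A): in Q->A read num print, A is followed by read num print with FIRST {read}. Thus FOLLOW(A) = {read}.
FOLLOW(S): in S->E S, the suffix after S is empty (adds nothing new); in E->end Q S S (occurrence 1), S is followed by S with FIRST {end, if}; in E->end Q S S (occurrence 2), the suffix after S is empty, so FOLLOW(S) ⊇ FOLLOW(E) = {$, end, if}. Thus FOLLOW(S) = {$, end, if}.
FOLLOW(E): in S->E if E Q (occurrence 1), E is followed by if E Q with FIRST {if}; in S->E if E Q (occurrence 2), E is followed by Q with FIRST {epsilon, end}; in S->E if E Q (occurrence 2), the suffix after E is nullable, so FOLLOW(E) ⊇ FOLLOW(S) = {$, end, if}; in S->E S, E is followed by S with FIRST {end, if}. Thus FOLLOW(E) = {$, end, if}.
FOLLOW(Q): in S->E if E Q, the suffix after Q is empty, so FOLLOW(Q) ⊇ FOLLOW(S) = {$, end, if}; in E->end Q S S, Q is followed by S S with FIRST {end, if}. Thus FOLLOW(Q) = {$, end, if}.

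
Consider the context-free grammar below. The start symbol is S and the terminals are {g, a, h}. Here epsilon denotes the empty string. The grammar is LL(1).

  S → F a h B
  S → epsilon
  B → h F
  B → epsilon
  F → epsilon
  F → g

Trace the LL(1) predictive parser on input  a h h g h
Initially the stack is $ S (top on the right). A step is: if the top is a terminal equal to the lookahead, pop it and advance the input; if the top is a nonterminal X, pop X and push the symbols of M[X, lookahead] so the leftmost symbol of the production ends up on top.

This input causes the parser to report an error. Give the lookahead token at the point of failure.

h

     Stack      Input        Action
  1  $ S        a h h g h $  expand S → F a h B
  2  $ B h a F  a h h g h $  expand F → epsilon
  3  $ B h a    a h h g h $  match a
  4  $ B h      h h g h $    match h
  5  $ B        h g h $      expand B → h F
  6  $ F h      h g h $      match h
  7  $ F        g h $        expand F → g
  8  $ g        g h $        match g
  9  $          h $          error: stack empty but input remains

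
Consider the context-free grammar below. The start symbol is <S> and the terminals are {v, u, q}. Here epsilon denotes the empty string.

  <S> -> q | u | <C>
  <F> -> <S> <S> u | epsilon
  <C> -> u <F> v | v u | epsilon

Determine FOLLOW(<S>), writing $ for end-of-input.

{$, q, u, v}

FIRST(<C>): from <C>->u <F> v we get {u}; from <C>->v u we get {v}; from <C>->epsilon we get {epsilon}. So FIRST(<C>) = {epsilon, u, v}.
FIRST(<S>): from <S>->q we get {q}; from <S>->u we get {u}; from <S>-><C> we get {epsilon, u, v}. So FIRST(<S>) = {epsilon, q, u, v}.
FIRST(<F>): from <F>-><S> <S> u we get {q, u, v}; from <F>->epsilon we get {epsilon}. So FIRST(<F>) = {epsilon, q, u, v}.
FOLLOW(<S>) includes $ since <S> is the start symbol.
FOLLOW(<S>): in <F>-><S> <S> u (occurrence 1), <S> is followed by <S> u with FIRST {q, u, v}; in <F>-><S> <S> u (occurrence 2), <S> is followed by u with FIRST {u}. Thus FOLLOW(<S>) = {$, q, u, v}.
FOLLOW(<F>): in <C>->u <F> v, <F> is followed by v with FIRST {v}. Thus FOLLOW(<F>) = {v}.
FOLLOW(<C>): in <S>-><C>, the suffix after <C> is empty, so FOLLOW(<C>) ⊇ FOLLOW(<S>) = {$, q, u, v}. Thus FOLLOW(<C>) = {$, q, u, v}.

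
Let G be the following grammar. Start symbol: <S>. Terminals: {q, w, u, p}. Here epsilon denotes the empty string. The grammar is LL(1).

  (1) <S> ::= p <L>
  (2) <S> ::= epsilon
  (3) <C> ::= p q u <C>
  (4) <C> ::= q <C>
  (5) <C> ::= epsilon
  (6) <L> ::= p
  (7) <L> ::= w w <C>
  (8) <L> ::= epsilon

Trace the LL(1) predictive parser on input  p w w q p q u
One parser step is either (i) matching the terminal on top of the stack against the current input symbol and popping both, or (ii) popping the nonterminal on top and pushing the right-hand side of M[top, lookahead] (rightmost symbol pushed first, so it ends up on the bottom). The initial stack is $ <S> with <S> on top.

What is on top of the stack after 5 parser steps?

<C>

     Stack      Input            Action
  1  $ <S>      p w w q p q u $  expand <S> ::= p <L>
  2  $ <L> p    p w w q p q u $  match p
  3  $ <L>      w w q p q u $    expand <L> ::= w w <C>
  4  $ <C> w w  w w q p q u $    match w
  5  $ <C> w    w q p q u $      match w
Stack after step 5: $ <C> (top = <C>).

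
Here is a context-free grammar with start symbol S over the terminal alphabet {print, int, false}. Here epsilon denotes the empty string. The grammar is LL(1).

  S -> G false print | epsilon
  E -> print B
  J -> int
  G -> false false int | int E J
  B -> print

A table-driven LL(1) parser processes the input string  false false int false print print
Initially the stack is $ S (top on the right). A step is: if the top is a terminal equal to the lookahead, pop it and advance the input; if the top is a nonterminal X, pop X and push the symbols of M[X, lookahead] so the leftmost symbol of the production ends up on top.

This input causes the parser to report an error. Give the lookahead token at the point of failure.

     Stack                          Input                                Action
  1  $ S                            false false int false print print $  expand S -> G false print
  2  $ print false G                false false int false print print $  expand G -> false false int
  3  $ print false int false false  false false int false print print $  match false
  4  $ print false int false        false int false print print $        match false
  5  $ print false int              int false print print $              match int
  6  $ print false                  false print print $                  match false
  7  $ print                        print print $                        match print
  8  $                              print $                              error: stack empty but input remains

print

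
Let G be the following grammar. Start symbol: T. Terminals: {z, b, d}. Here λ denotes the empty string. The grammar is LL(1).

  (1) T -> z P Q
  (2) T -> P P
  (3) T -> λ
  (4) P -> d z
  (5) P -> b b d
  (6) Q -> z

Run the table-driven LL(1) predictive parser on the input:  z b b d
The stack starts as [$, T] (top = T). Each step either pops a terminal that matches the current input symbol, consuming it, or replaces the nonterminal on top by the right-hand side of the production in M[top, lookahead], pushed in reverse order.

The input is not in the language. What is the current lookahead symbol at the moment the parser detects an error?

     Stack      Input      Action
  1  $ T        z b b d $  expand T -> z P Q
  2  $ Q P z    z b b d $  match z
  3  $ Q P      b b d $    expand P -> b b d
  4  $ Q d b b  b b d $    match b
  5  $ Q d b    b d $      match b
  6  $ Q d      d $        match d
  7  $ Q        $          error: M[Q, $] is empty

$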